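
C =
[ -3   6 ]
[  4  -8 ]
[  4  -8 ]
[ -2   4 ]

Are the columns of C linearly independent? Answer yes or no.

Row reduce C to echelon form.
R2 ← R2 + (4/3)·R1: [0, 0]
R3 ← R3 + (4/3)·R1: [0, 0]
R4 ← R4 − (2/3)·R1: [0, 0]
1 pivot among 2 columns.
Only 1 < 2 pivot columns, so the columns are linearly dependent.

no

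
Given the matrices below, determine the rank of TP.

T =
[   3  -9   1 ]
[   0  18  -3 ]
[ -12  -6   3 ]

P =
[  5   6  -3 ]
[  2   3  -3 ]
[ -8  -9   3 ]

2

First compute TP:
[[-11, -18,  21],
 [ 60,  81, -63],
 [-96, -117,  63]]
Now row reduce the product.
R2 ← R2 + (60/11)·R1: [0, -189/11, 567/11]
R3 ← R3 − (96/11)·R1: [0, 441/11, -1323/11]
R3 ← R3 + (7/3)·R2: [0, 0, 0]
2 nonzero rows, so rank(TP) = 2.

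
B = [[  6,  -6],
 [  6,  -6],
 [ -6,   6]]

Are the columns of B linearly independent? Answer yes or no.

no

Row reduce B to echelon form.
R2 ← R2 − R1: [0, 0]
R3 ← R3 + R1: [0, 0]
1 pivot among 2 columns.
Only 1 < 2 pivot columns, so the columns are linearly dependent.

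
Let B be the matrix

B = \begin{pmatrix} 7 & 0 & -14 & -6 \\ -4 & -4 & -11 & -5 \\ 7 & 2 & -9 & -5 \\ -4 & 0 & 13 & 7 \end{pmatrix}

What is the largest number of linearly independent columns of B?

Row reduce to echelon form.
R2 ← R2 + (4/7)·R1: [0, -4, -19, -59/7]
R3 ← R3 − R1: [0, 2, 5, 1]
R4 ← R4 + (4/7)·R1: [0, 0, 5, 25/7]
R3 ← R3 + (1/2)·R2: [0, 0, -9/2, -45/14]
R4 ← R4 + (10/9)·R3: [0, 0, 0, 0]
Echelon form has 3 nonzero rows, so rank(B) = 3.
The rank gives the maximum number of linearly independent columns: 3.

3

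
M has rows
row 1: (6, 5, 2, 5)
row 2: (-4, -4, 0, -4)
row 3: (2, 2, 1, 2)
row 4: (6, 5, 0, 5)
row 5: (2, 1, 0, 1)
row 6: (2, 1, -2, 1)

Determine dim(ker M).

Row reduce to echelon form.
R2 ← R2 + (2/3)·R1: [0, -2/3, 4/3, -2/3]
R3 ← R3 − (1/3)·R1: [0, 1/3, 1/3, 1/3]
R4 ← R4 − R1: [0, 0, -2, 0]
R5 ← R5 − (1/3)·R1: [0, -2/3, -2/3, -2/3]
R6 ← R6 − (1/3)·R1: [0, -2/3, -8/3, -2/3]
R3 ← R3 + (1/2)·R2: [0, 0, 1, 0]
R5 ← R5 − R2: [0, 0, -2, 0]
R6 ← R6 − R2: [0, 0, -4, 0]
R4 ← R4 + (2)·R3: [0, 0, 0, 0]
R5 ← R5 + (2)·R3: [0, 0, 0, 0]
R6 ← R6 + (4)·R3: [0, 0, 0, 0]
3 nonzero rows, so rank(M) = 3.
M has 4 columns; by rank–nullity, nullity = 4 − 3 = 1.

1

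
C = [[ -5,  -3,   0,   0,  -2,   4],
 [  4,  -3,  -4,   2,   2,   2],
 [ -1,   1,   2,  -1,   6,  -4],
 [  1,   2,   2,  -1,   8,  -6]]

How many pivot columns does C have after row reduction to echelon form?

Row reduce to echelon form.
R2 ← R2 + (4/5)·R1: [0, -27/5, -4, 2, 2/5, 26/5]
R3 ← R3 − (1/5)·R1: [0, 8/5, 2, -1, 32/5, -24/5]
R4 ← R4 + (1/5)·R1: [0, 7/5, 2, -1, 38/5, -26/5]
R3 ← R3 + (8/27)·R2: [0, 0, 22/27, -11/27, 176/27, -88/27]
R4 ← R4 + (7/27)·R2: [0, 0, 26/27, -13/27, 208/27, -104/27]
R4 ← R4 − (13/11)·R3: [0, 0, 0, 0, 0, 0]
Echelon form has 3 nonzero rows, so rank(C) = 3.
Each nonzero row contributes one pivot column: 3 pivot columns.

3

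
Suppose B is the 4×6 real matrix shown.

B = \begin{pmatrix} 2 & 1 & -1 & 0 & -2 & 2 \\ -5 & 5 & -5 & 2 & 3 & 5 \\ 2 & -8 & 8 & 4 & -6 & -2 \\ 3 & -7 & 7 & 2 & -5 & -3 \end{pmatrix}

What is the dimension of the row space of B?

3

Row reduce to echelon form.
R2 ← R2 + (5/2)·R1: [0, 15/2, -15/2, 2, -2, 10]
R3 ← R3 − R1: [0, -9, 9, 4, -4, -4]
R4 ← R4 − (3/2)·R1: [0, -17/2, 17/2, 2, -2, -6]
R3 ← R3 + (6/5)·R2: [0, 0, 0, 32/5, -32/5, 8]
R4 ← R4 + (17/15)·R2: [0, 0, 0, 64/15, -64/15, 16/3]
R4 ← R4 − (2/3)·R3: [0, 0, 0, 0, 0, 0]
Echelon form has 3 nonzero rows, so rank(B) = 3.
The row space has dimension equal to the rank: 3.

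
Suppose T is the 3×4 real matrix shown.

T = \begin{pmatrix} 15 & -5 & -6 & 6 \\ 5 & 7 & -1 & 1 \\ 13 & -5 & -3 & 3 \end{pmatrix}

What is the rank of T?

Row reduce to echelon form.
R2 ← R2 − (1/3)·R1: [0, 26/3, 1, -1]
R3 ← R3 − (13/15)·R1: [0, -2/3, 11/5, -11/5]
R3 ← R3 + (1/13)·R2: [0, 0, 148/65, -148/65]
Echelon form has 3 nonzero rows, so rank(T) = 3.

3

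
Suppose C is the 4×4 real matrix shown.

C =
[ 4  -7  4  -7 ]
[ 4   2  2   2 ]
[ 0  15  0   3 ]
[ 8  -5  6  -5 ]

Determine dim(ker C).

1

Row reduce to echelon form.
R2 ← R2 − R1: [0, 9, -2, 9]
R4 ← R4 − (2)·R1: [0, 9, -2, 9]
R3 ← R3 − (5/3)·R2: [0, 0, 10/3, -12]
R4 ← R4 − R2: [0, 0, 0, 0]
3 nonzero rows, so rank(C) = 3.
C has 4 columns; by rank–nullity, nullity = 4 − 3 = 1.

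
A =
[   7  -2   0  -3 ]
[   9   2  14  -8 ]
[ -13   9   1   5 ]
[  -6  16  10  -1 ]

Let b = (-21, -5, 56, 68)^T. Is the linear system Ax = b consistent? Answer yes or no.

Row reduce the augmented matrix [A | b].
R2 ← R2 − (9/7)·R1: [0, 32/7, 14, -29/7, 22]
R3 ← R3 + (13/7)·R1: [0, 37/7, 1, -4/7, 17]
R4 ← R4 + (6/7)·R1: [0, 100/7, 10, -25/7, 50]
R3 ← R3 − (37/32)·R2: [0, 0, -243/16, 135/32, -135/16]
R4 ← R4 − (25/8)·R2: [0, 0, -135/4, 75/8, -75/4]
R4 ← R4 − (20/9)·R3: [0, 0, 0, 0, 0]
The echelon form has 3 nonzero rows, and every pivot lies in the first 4 columns, so rank(A) = rank([A|b]) = 3.
The system is consistent.

yes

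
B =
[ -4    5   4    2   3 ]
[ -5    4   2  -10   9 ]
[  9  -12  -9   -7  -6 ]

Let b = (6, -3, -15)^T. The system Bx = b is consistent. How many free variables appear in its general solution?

2

Row reduce the augmented matrix [B | b].
R2 ← R2 − (5/4)·R1: [0, -9/4, -3, -25/2, 21/4, -21/2]
R3 ← R3 + (9/4)·R1: [0, -3/4, 0, -5/2, 3/4, -3/2]
R3 ← R3 − (1/3)·R2: [0, 0, 1, 5/3, -1, 2]
The echelon form has 3 nonzero rows, and every pivot lies in the first 5 columns, so rank(B) = rank([B|b]) = 3.
The system is consistent.
Free variables = (unknowns) − (rank) = 5 − 3 = 2.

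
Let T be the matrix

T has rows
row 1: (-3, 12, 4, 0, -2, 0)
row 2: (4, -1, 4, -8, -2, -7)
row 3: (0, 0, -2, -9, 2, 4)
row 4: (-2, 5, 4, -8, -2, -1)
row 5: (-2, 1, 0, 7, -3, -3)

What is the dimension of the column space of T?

Row reduce to echelon form.
R2 ← R2 + (4/3)·R1: [0, 15, 28/3, -8, -14/3, -7]
R4 ← R4 − (2/3)·R1: [0, -3, 4/3, -8, -2/3, -1]
R5 ← R5 − (2/3)·R1: [0, -7, -8/3, 7, -5/3, -3]
R4 ← R4 + (1/5)·R2: [0, 0, 16/5, -48/5, -8/5, -12/5]
R5 ← R5 + (7/15)·R2: [0, 0, 76/45, 49/15, -173/45, -94/15]
R4 ← R4 + (8/5)·R3: [0, 0, 0, -24, 8/5, 4]
R5 ← R5 + (38/45)·R3: [0, 0, 0, -13/3, -97/45, -26/9]
R5 ← R5 − (13/72)·R4: [0, 0, 0, 0, -22/9, -65/18]
Echelon form has 5 nonzero rows, so rank(T) = 5.
The column space has dimension equal to the rank: 5.

5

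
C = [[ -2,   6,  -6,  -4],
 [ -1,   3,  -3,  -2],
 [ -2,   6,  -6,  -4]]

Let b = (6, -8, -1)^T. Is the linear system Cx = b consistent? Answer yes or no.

no

Row reduce the augmented matrix [C | b].
R2 ← R2 − (1/2)·R1: [0, 0, 0, 0, -11]
R3 ← R3 − R1: [0, 0, 0, 0, -7]
R3 ← R3 − (7/11)·R2: [0, 0, 0, 0, 0]
The echelon form has 2 nonzero rows; the last pivot sits in the augmented column, so rank(C) = 1 but rank([C|b]) = 2.
Since the ranks differ, the system is inconsistent.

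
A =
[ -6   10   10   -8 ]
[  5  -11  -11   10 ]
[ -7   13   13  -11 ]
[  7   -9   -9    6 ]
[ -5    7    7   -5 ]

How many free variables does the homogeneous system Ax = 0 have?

Row reduce to echelon form.
R2 ← R2 + (5/6)·R1: [0, -8/3, -8/3, 10/3]
R3 ← R3 − (7/6)·R1: [0, 4/3, 4/3, -5/3]
R4 ← R4 + (7/6)·R1: [0, 8/3, 8/3, -10/3]
R5 ← R5 − (5/6)·R1: [0, -4/3, -4/3, 5/3]
R3 ← R3 + (1/2)·R2: [0, 0, 0, 0]
R4 ← R4 + R2: [0, 0, 0, 0]
R5 ← R5 − (1/2)·R2: [0, 0, 0, 0]
2 nonzero rows, so rank(A) = 2.
A has 4 columns; by rank–nullity, nullity = 4 − 2 = 2.

2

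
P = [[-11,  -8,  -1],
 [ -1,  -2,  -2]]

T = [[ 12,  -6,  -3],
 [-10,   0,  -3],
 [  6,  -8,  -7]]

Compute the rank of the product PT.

2

First compute PT:
[[-58,  74,  64],
 [ -4,  22,  23]]
Now row reduce the product.
R2 ← R2 − (2/29)·R1: [0, 490/29, 539/29]
2 nonzero rows, so rank(PT) = 2.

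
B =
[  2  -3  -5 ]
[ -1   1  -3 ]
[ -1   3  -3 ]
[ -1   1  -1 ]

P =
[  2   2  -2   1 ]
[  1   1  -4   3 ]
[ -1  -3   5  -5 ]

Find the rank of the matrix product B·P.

3

First compute BP:
[[  6,  16, -17,  18],
 [  2,   8, -17,  17],
 [  4,  10, -25,  23],
 [  0,   2,  -7,   7]]
Now row reduce the product.
R2 ← R2 − (1/3)·R1: [0, 8/3, -34/3, 11]
R3 ← R3 − (2/3)·R1: [0, -2/3, -41/3, 11]
R3 ← R3 + (1/4)·R2: [0, 0, -33/2, 55/4]
R4 ← R4 − (3/4)·R2: [0, 0, 3/2, -5/4]
R4 ← R4 + (1/11)·R3: [0, 0, 0, 0]
3 nonzero rows, so rank(BP) = 3.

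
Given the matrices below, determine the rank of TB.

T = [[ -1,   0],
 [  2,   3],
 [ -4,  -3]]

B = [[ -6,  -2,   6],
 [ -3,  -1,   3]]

First compute TB:
[[  6,   2,  -6],
 [-21,  -7,  21],
 [ 33,  11, -33]]
Now row reduce the product.
R2 ← R2 + (7/2)·R1: [0, 0, 0]
R3 ← R3 − (11/2)·R1: [0, 0, 0]
1 nonzero row, so rank(TB) = 1.

1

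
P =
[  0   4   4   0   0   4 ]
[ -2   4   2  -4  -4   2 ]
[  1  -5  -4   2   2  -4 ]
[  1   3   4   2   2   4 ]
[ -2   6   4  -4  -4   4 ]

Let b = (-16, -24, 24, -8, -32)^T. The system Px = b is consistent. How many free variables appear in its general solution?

4

Row reduce the augmented matrix [P | b].
Swap R1 ↔ R2
R3 ← R3 + (1/2)·R1: [0, -3, -3, 0, 0, -3, 12]
R4 ← R4 + (1/2)·R1: [0, 5, 5, 0, 0, 5, -20]
R5 ← R5 − R1: [0, 2, 2, 0, 0, 2, -8]
R3 ← R3 + (3/4)·R2: [0, 0, 0, 0, 0, 0, 0]
R4 ← R4 − (5/4)·R2: [0, 0, 0, 0, 0, 0, 0]
R5 ← R5 − (1/2)·R2: [0, 0, 0, 0, 0, 0, 0]
The echelon form has 2 nonzero rows, and every pivot lies in the first 6 columns, so rank(P) = rank([P|b]) = 2.
The system is consistent.
Free variables = (unknowns) − (rank) = 6 − 2 = 4.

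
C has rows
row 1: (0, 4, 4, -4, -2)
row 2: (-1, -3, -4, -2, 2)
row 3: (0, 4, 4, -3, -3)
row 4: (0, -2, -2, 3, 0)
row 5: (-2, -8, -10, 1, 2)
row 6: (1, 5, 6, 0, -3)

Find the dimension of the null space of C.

Row reduce to echelon form.
Swap R1 ↔ R2
R5 ← R5 − (2)·R1: [0, -2, -2, 5, -2]
R6 ← R6 + R1: [0, 2, 2, -2, -1]
R3 ← R3 − R2: [0, 0, 0, 1, -1]
R4 ← R4 + (1/2)·R2: [0, 0, 0, 1, -1]
R5 ← R5 + (1/2)·R2: [0, 0, 0, 3, -3]
R6 ← R6 − (1/2)·R2: [0, 0, 0, 0, 0]
R4 ← R4 − R3: [0, 0, 0, 0, 0]
R5 ← R5 − (3)·R3: [0, 0, 0, 0, 0]
3 nonzero rows, so rank(C) = 3.
C has 5 columns; by rank–nullity, nullity = 5 − 3 = 2.

2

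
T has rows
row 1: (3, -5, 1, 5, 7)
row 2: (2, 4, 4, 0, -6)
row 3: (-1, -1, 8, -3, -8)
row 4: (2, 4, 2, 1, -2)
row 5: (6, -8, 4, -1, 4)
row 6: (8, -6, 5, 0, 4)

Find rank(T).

5

Row reduce to echelon form.
R2 ← R2 − (2/3)·R1: [0, 22/3, 10/3, -10/3, -32/3]
R3 ← R3 + (1/3)·R1: [0, -8/3, 25/3, -4/3, -17/3]
R4 ← R4 − (2/3)·R1: [0, 22/3, 4/3, -7/3, -20/3]
R5 ← R5 − (2)·R1: [0, 2, 2, -11, -10]
R6 ← R6 − (8/3)·R1: [0, 22/3, 7/3, -40/3, -44/3]
R3 ← R3 + (4/11)·R2: [0, 0, 105/11, -28/11, -105/11]
R4 ← R4 − R2: [0, 0, -2, 1, 4]
R5 ← R5 − (3/11)·R2: [0, 0, 12/11, -111/11, -78/11]
R6 ← R6 − R2: [0, 0, -1, -10, -4]
R4 ← R4 + (22/105)·R3: [0, 0, 0, 7/15, 2]
R5 ← R5 − (4/35)·R3: [0, 0, 0, -49/5, -6]
R6 ← R6 + (11/105)·R3: [0, 0, 0, -154/15, -5]
R5 ← R5 + (21)·R4: [0, 0, 0, 0, 36]
R6 ← R6 + (22)·R4: [0, 0, 0, 0, 39]
R6 ← R6 − (13/12)·R5: [0, 0, 0, 0, 0]
Echelon form has 5 nonzero rows, so rank(T) = 5.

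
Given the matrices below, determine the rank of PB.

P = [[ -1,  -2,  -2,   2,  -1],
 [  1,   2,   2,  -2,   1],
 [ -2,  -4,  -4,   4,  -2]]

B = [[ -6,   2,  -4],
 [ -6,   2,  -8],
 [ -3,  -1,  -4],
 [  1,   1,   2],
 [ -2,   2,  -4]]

First compute PB:
[[ 28,  -4,  36],
 [-28,   4, -36],
 [ 56,  -8,  72]]
Now row reduce the product.
R2 ← R2 + R1: [0, 0, 0]
R3 ← R3 − (2)·R1: [0, 0, 0]
1 nonzero row, so rank(PB) = 1.

1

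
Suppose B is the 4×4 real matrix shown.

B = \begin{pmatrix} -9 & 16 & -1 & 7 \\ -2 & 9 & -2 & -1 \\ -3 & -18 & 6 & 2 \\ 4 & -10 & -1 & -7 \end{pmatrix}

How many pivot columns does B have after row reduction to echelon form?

4

Row reduce to echelon form.
R2 ← R2 − (2/9)·R1: [0, 49/9, -16/9, -23/9]
R3 ← R3 − (1/3)·R1: [0, -70/3, 19/3, -1/3]
R4 ← R4 + (4/9)·R1: [0, -26/9, -13/9, -35/9]
R3 ← R3 + (30/7)·R2: [0, 0, -9/7, -79/7]
R4 ← R4 + (26/49)·R2: [0, 0, -117/49, -257/49]
R4 ← R4 − (13/7)·R3: [0, 0, 0, 110/7]
Echelon form has 4 nonzero rows, so rank(B) = 4.
Each nonzero row contributes one pivot column: 4 pivot columns.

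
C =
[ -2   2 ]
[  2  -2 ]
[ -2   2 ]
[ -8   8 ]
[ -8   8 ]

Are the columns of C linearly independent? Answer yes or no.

no

Row reduce C to echelon form.
R2 ← R2 + R1: [0, 0]
R3 ← R3 − R1: [0, 0]
R4 ← R4 − (4)·R1: [0, 0]
R5 ← R5 − (4)·R1: [0, 0]
1 pivot among 2 columns.
Only 1 < 2 pivot columns, so the columns are linearly dependent.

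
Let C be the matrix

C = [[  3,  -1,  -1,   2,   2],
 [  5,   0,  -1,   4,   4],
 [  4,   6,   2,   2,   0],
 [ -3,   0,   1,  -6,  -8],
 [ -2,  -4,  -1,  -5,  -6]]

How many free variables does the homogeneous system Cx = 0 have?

2

Row reduce to echelon form.
R2 ← R2 − (5/3)·R1: [0, 5/3, 2/3, 2/3, 2/3]
R3 ← R3 − (4/3)·R1: [0, 22/3, 10/3, -2/3, -8/3]
R4 ← R4 + R1: [0, -1, 0, -4, -6]
R5 ← R5 + (2/3)·R1: [0, -14/3, -5/3, -11/3, -14/3]
R3 ← R3 − (22/5)·R2: [0, 0, 2/5, -18/5, -28/5]
R4 ← R4 + (3/5)·R2: [0, 0, 2/5, -18/5, -28/5]
R5 ← R5 + (14/5)·R2: [0, 0, 1/5, -9/5, -14/5]
R4 ← R4 − R3: [0, 0, 0, 0, 0]
R5 ← R5 − (1/2)·R3: [0, 0, 0, 0, 0]
3 nonzero rows, so rank(C) = 3.
C has 5 columns; by rank–nullity, nullity = 5 − 3 = 2.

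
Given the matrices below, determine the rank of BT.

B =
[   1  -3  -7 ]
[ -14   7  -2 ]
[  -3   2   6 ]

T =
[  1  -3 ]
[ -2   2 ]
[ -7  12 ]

2

First compute BT:
[[ 56, -93],
 [-14,  32],
 [-49,  85]]
Now row reduce the product.
R2 ← R2 + (1/4)·R1: [0, 35/4]
R3 ← R3 + (7/8)·R1: [0, 29/8]
R3 ← R3 − (29/70)·R2: [0, 0]
2 nonzero rows, so rank(BT) = 2.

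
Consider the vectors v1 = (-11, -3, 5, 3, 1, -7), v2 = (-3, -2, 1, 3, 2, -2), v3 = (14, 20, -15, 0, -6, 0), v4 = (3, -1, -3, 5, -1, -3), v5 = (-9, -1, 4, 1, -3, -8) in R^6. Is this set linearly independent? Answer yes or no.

no

Form the matrix with these vectors as rows and row reduce.
R2 ← R2 − (3/11)·R1: [0, -13/11, -4/11, 24/11, 19/11, -1/11]
R3 ← R3 + (14/11)·R1: [0, 178/11, -95/11, 42/11, -52/11, -98/11]
R4 ← R4 + (3/11)·R1: [0, -20/11, -18/11, 64/11, -8/11, -54/11]
R5 ← R5 − (9/11)·R1: [0, 16/11, -1/11, -16/11, -42/11, -25/11]
R3 ← R3 + (178/13)·R2: [0, 0, -177/13, 438/13, 246/13, -132/13]
R4 ← R4 − (20/13)·R2: [0, 0, -14/13, 32/13, -44/13, -62/13]
R5 ← R5 + (16/13)·R2: [0, 0, -7/13, 16/13, -22/13, -31/13]
R4 ← R4 − (14/177)·R3: [0, 0, 0, -12/59, -288/59, -234/59]
R5 ← R5 − (7/177)·R3: [0, 0, 0, -6/59, -144/59, -117/59]
R5 ← R5 − (1/2)·R4: [0, 0, 0, 0, 0, 0]
4 nonzero rows, so the 5 vectors span a space of dimension 4.
Since 4 < 5, the vectors are linearly dependent.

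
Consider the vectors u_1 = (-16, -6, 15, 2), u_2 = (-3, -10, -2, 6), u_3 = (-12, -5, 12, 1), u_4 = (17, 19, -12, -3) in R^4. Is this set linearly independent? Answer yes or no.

yes

Form the matrix with these vectors as rows and row reduce.
R2 ← R2 − (3/16)·R1: [0, -71/8, -77/16, 45/8]
R3 ← R3 − (3/4)·R1: [0, -1/2, 3/4, -1/2]
R4 ← R4 + (17/16)·R1: [0, 101/8, 63/16, -7/8]
R3 ← R3 − (4/71)·R2: [0, 0, 145/142, -58/71]
R4 ← R4 + (101/71)·R2: [0, 0, -413/142, 506/71]
R4 ← R4 + (413/145)·R3: [0, 0, 0, 24/5]
4 nonzero rows, so the 4 vectors span a space of dimension 4.
Since 4 = 4, the vectors are linearly independent.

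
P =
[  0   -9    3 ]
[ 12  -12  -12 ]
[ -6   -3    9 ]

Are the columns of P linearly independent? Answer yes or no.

Row reduce P to echelon form.
Swap R1 ↔ R2
R3 ← R3 + (1/2)·R1: [0, -9, 3]
R3 ← R3 − R2: [0, 0, 0]
2 pivots among 3 columns.
Only 2 < 3 pivot columns, so the columns are linearly dependent.

no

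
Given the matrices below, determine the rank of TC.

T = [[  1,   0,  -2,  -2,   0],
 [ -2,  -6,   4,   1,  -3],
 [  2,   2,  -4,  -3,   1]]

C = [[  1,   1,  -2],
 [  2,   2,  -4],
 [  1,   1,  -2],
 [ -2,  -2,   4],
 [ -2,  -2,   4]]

First compute TC:
[[  3,   3,  -6],
 [ -6,  -6,  12],
 [  6,   6, -12]]
Now row reduce the product.
R2 ← R2 + (2)·R1: [0, 0, 0]
R3 ← R3 − (2)·R1: [0, 0, 0]
1 nonzero row, so rank(TC) = 1.

1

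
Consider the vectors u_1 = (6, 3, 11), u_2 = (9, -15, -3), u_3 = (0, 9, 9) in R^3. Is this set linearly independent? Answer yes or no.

Form the matrix with these vectors as rows and row reduce.
R2 ← R2 − (3/2)·R1: [0, -39/2, -39/2]
R3 ← R3 + (6/13)·R2: [0, 0, 0]
2 nonzero rows, so the 3 vectors span a space of dimension 2.
Since 2 < 3, the vectors are linearly dependent.

no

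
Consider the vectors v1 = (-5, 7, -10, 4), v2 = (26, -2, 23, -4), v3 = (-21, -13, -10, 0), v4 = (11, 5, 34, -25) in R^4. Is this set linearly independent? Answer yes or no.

yes

Form the matrix with these vectors as rows and row reduce.
R2 ← R2 + (26/5)·R1: [0, 172/5, -29, 84/5]
R3 ← R3 − (21/5)·R1: [0, -212/5, 32, -84/5]
R4 ← R4 + (11/5)·R1: [0, 102/5, 12, -81/5]
R3 ← R3 + (53/43)·R2: [0, 0, -161/43, 168/43]
R4 ← R4 − (51/86)·R2: [0, 0, 2511/86, -1125/43]
R4 ← R4 + (2511/322)·R3: [0, 0, 0, 99/23]
4 nonzero rows, so the 4 vectors span a space of dimension 4.
Since 4 = 4, the vectors are linearly independent.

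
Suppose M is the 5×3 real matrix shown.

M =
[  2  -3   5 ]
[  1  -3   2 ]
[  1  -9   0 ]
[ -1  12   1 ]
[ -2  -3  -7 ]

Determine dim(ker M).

Row reduce to echelon form.
R2 ← R2 − (1/2)·R1: [0, -3/2, -1/2]
R3 ← R3 − (1/2)·R1: [0, -15/2, -5/2]
R4 ← R4 + (1/2)·R1: [0, 21/2, 7/2]
R5 ← R5 + R1: [0, -6, -2]
R3 ← R3 − (5)·R2: [0, 0, 0]
R4 ← R4 + (7)·R2: [0, 0, 0]
R5 ← R5 − (4)·R2: [0, 0, 0]
2 nonzero rows, so rank(M) = 2.
M has 3 columns; by rank–nullity, nullity = 3 − 2 = 1.

1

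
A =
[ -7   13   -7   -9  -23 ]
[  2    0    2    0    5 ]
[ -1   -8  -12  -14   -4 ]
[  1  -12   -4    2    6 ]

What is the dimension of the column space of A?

4

Row reduce to echelon form.
R2 ← R2 + (2/7)·R1: [0, 26/7, 0, -18/7, -11/7]
R3 ← R3 − (1/7)·R1: [0, -69/7, -11, -89/7, -5/7]
R4 ← R4 + (1/7)·R1: [0, -71/7, -5, 5/7, 19/7]
R3 ← R3 + (69/26)·R2: [0, 0, -11, -254/13, -127/26]
R4 ← R4 + (71/26)·R2: [0, 0, -5, -82/13, -41/26]
R4 ← R4 − (5/11)·R3: [0, 0, 0, 368/143, 92/143]
Echelon form has 4 nonzero rows, so rank(A) = 4.
The column space has dimension equal to the rank: 4.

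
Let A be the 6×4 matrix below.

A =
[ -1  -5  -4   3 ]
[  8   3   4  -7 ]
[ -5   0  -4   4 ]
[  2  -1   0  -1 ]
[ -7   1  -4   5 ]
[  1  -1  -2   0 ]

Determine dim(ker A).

Row reduce to echelon form.
R2 ← R2 + (8)·R1: [0, -37, -28, 17]
R3 ← R3 − (5)·R1: [0, 25, 16, -11]
R4 ← R4 + (2)·R1: [0, -11, -8, 5]
R5 ← R5 − (7)·R1: [0, 36, 24, -16]
R6 ← R6 + R1: [0, -6, -6, 3]
R3 ← R3 + (25/37)·R2: [0, 0, -108/37, 18/37]
R4 ← R4 − (11/37)·R2: [0, 0, 12/37, -2/37]
R5 ← R5 + (36/37)·R2: [0, 0, -120/37, 20/37]
R6 ← R6 − (6/37)·R2: [0, 0, -54/37, 9/37]
R4 ← R4 + (1/9)·R3: [0, 0, 0, 0]
R5 ← R5 − (10/9)·R3: [0, 0, 0, 0]
R6 ← R6 − (1/2)·R3: [0, 0, 0, 0]
3 nonzero rows, so rank(A) = 3.
A has 4 columns; by rank–nullity, nullity = 4 − 3 = 1.

1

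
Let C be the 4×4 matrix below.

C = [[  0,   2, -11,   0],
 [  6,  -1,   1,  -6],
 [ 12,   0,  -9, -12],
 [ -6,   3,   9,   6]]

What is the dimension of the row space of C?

Row reduce to echelon form.
Swap R1 ↔ R2
R3 ← R3 − (2)·R1: [0, 2, -11, 0]
R4 ← R4 + R1: [0, 2, 10, 0]
R3 ← R3 − R2: [0, 0, 0, 0]
R4 ← R4 − R2: [0, 0, 21, 0]
Swap R3 ↔ R4
Echelon form has 3 nonzero rows, so rank(C) = 3.
The row space has dimension equal to the rank: 3.

3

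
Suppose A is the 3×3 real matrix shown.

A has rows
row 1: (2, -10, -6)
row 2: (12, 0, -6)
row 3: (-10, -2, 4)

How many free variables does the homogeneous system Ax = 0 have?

Row reduce to echelon form.
R2 ← R2 − (6)·R1: [0, 60, 30]
R3 ← R3 + (5)·R1: [0, -52, -26]
R3 ← R3 + (13/15)·R2: [0, 0, 0]
2 nonzero rows, so rank(A) = 2.
A has 3 columns; by rank–nullity, nullity = 3 − 2 = 1.

1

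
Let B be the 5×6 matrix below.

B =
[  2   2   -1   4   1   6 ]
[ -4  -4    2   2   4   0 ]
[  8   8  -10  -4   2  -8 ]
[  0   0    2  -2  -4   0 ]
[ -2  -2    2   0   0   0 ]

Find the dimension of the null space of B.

Row reduce to echelon form.
R2 ← R2 + (2)·R1: [0, 0, 0, 10, 6, 12]
R3 ← R3 − (4)·R1: [0, 0, -6, -20, -2, -32]
R5 ← R5 + R1: [0, 0, 1, 4, 1, 6]
Swap R2 ↔ R3
R4 ← R4 + (1/3)·R2: [0, 0, 0, -26/3, -14/3, -32/3]
R5 ← R5 + (1/6)·R2: [0, 0, 0, 2/3, 2/3, 2/3]
R4 ← R4 + (13/15)·R3: [0, 0, 0, 0, 8/15, -4/15]
R5 ← R5 − (1/15)·R3: [0, 0, 0, 0, 4/15, -2/15]
R5 ← R5 − (1/2)·R4: [0, 0, 0, 0, 0, 0]
4 nonzero rows, so rank(B) = 4.
B has 6 columns; by rank–nullity, nullity = 6 − 4 = 2.

2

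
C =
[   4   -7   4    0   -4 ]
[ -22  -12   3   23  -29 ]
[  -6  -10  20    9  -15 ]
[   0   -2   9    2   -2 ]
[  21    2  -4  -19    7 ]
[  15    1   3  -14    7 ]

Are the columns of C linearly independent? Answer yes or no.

yes

Row reduce C to echelon form.
R2 ← R2 + (11/2)·R1: [0, -101/2, 25, 23, -51]
R3 ← R3 + (3/2)·R1: [0, -41/2, 26, 9, -21]
R5 ← R5 − (21/4)·R1: [0, 155/4, -25, -19, 28]
R6 ← R6 − (15/4)·R1: [0, 109/4, -12, -14, 22]
R3 ← R3 − (41/101)·R2: [0, 0, 1601/101, -34/101, -30/101]
R4 ← R4 − (4/101)·R2: [0, 0, 809/101, 110/101, 2/101]
R5 ← R5 + (155/202)·R2: [0, 0, -1175/202, -273/202, -2249/202]
R6 ← R6 + (109/202)·R2: [0, 0, 301/202, -321/202, -1115/202]
R4 ← R4 − (809/1601)·R3: [0, 0, 0, 2016/1601, 272/1601]
R5 ← R5 + (1175/3202)·R3: [0, 0, 0, -4723/3202, -35999/3202]
R6 ← R6 − (301/3202)·R3: [0, 0, 0, -4987/3202, -17585/3202]
R5 ← R5 + (4723/4032)·R4: [0, 0, 0, 0, -2783/252]
R6 ← R6 + (4987/4032)·R4: [0, 0, 0, 0, -1331/252]
R6 ← R6 − (11/23)·R5: [0, 0, 0, 0, 0]
5 pivots among 5 columns.
Every column is a pivot column, so the columns are linearly independent.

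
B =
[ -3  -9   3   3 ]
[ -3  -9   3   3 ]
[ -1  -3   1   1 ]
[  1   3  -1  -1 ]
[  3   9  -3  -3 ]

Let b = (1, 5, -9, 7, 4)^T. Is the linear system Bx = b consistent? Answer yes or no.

no

Row reduce the augmented matrix [B | b].
R2 ← R2 − R1: [0, 0, 0, 0, 4]
R3 ← R3 − (1/3)·R1: [0, 0, 0, 0, -28/3]
R4 ← R4 + (1/3)·R1: [0, 0, 0, 0, 22/3]
R5 ← R5 + R1: [0, 0, 0, 0, 5]
R3 ← R3 + (7/3)·R2: [0, 0, 0, 0, 0]
R4 ← R4 − (11/6)·R2: [0, 0, 0, 0, 0]
R5 ← R5 − (5/4)·R2: [0, 0, 0, 0, 0]
The echelon form has 2 nonzero rows; the last pivot sits in the augmented column, so rank(B) = 1 but rank([B|b]) = 2.
Since the ranks differ, the system is inconsistent.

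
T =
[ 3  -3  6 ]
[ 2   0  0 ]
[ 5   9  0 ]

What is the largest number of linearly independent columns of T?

Row reduce to echelon form.
R2 ← R2 − (2/3)·R1: [0, 2, -4]
R3 ← R3 − (5/3)·R1: [0, 14, -10]
R3 ← R3 − (7)·R2: [0, 0, 18]
Echelon form has 3 nonzero rows, so rank(T) = 3.
The rank gives the maximum number of linearly independent columns: 3.

3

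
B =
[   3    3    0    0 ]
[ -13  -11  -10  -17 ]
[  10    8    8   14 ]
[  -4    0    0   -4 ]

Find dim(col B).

3

Row reduce to echelon form.
R2 ← R2 + (13/3)·R1: [0, 2, -10, -17]
R3 ← R3 − (10/3)·R1: [0, -2, 8, 14]
R4 ← R4 + (4/3)·R1: [0, 4, 0, -4]
R3 ← R3 + R2: [0, 0, -2, -3]
R4 ← R4 − (2)·R2: [0, 0, 20, 30]
R4 ← R4 + (10)·R3: [0, 0, 0, 0]
Echelon form has 3 nonzero rows, so rank(B) = 3.
The column space has dimension equal to the rank: 3.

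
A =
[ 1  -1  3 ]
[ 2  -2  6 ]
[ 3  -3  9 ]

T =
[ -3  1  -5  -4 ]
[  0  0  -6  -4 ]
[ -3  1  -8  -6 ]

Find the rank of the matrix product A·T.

First compute AT:
[[-12,   4, -23, -18],
 [-24,   8, -46, -36],
 [-36,  12, -69, -54]]
Now row reduce the product.
R2 ← R2 − (2)·R1: [0, 0, 0, 0]
R3 ← R3 − (3)·R1: [0, 0, 0, 0]
1 nonzero row, so rank(AT) = 1.

1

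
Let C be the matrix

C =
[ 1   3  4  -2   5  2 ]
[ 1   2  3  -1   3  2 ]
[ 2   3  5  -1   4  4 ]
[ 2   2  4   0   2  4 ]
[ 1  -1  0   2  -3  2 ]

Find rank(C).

Row reduce to echelon form.
R2 ← R2 − R1: [0, -1, -1, 1, -2, 0]
R3 ← R3 − (2)·R1: [0, -3, -3, 3, -6, 0]
R4 ← R4 − (2)·R1: [0, -4, -4, 4, -8, 0]
R5 ← R5 − R1: [0, -4, -4, 4, -8, 0]
R3 ← R3 − (3)·R2: [0, 0, 0, 0, 0, 0]
R4 ← R4 − (4)·R2: [0, 0, 0, 0, 0, 0]
R5 ← R5 − (4)·R2: [0, 0, 0, 0, 0, 0]
Echelon form has 2 nonzero rows, so rank(C) = 2.

2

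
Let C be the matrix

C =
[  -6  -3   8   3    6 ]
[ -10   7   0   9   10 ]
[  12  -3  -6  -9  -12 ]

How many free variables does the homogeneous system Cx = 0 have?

Row reduce to echelon form.
R2 ← R2 − (5/3)·R1: [0, 12, -40/3, 4, 0]
R3 ← R3 + (2)·R1: [0, -9, 10, -3, 0]
R3 ← R3 + (3/4)·R2: [0, 0, 0, 0, 0]
2 nonzero rows, so rank(C) = 2.
C has 5 columns; by rank–nullity, nullity = 5 − 2 = 3.

3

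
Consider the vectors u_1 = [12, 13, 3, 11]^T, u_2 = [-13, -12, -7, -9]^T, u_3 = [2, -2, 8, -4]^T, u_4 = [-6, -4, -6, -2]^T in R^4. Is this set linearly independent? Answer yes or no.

Form the matrix with these vectors as rows and row reduce.
R2 ← R2 + (13/12)·R1: [0, 25/12, -15/4, 35/12]
R3 ← R3 − (1/6)·R1: [0, -25/6, 15/2, -35/6]
R4 ← R4 + (1/2)·R1: [0, 5/2, -9/2, 7/2]
R3 ← R3 + (2)·R2: [0, 0, 0, 0]
R4 ← R4 − (6/5)·R2: [0, 0, 0, 0]
2 nonzero rows, so the 4 vectors span a space of dimension 2.
Since 2 < 4, the vectors are linearly dependent.

no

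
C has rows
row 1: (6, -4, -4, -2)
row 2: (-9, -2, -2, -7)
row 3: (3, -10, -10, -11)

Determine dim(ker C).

2

Row reduce to echelon form.
R2 ← R2 + (3/2)·R1: [0, -8, -8, -10]
R3 ← R3 − (1/2)·R1: [0, -8, -8, -10]
R3 ← R3 − R2: [0, 0, 0, 0]
2 nonzero rows, so rank(C) = 2.
C has 4 columns; by rank–nullity, nullity = 4 − 2 = 2.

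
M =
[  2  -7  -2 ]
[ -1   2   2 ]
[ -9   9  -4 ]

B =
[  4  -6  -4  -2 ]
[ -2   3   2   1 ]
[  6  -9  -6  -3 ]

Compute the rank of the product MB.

1

First compute MB:
[[ 10, -15, -10,  -5],
 [  4,  -6,  -4,  -2],
 [-78, 117,  78,  39]]
Now row reduce the product.
R2 ← R2 − (2/5)·R1: [0, 0, 0, 0]
R3 ← R3 + (39/5)·R1: [0, 0, 0, 0]
1 nonzero row, so rank(MB) = 1.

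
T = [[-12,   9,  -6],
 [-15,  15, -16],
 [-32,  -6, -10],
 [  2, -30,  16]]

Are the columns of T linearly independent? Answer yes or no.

Row reduce T to echelon form.
R2 ← R2 − (5/4)·R1: [0, 15/4, -17/2]
R3 ← R3 − (8/3)·R1: [0, -30, 6]
R4 ← R4 + (1/6)·R1: [0, -57/2, 15]
R3 ← R3 + (8)·R2: [0, 0, -62]
R4 ← R4 + (38/5)·R2: [0, 0, -248/5]
R4 ← R4 − (4/5)·R3: [0, 0, 0]
3 pivots among 3 columns.
Every column is a pivot column, so the columns are linearly independent.

yes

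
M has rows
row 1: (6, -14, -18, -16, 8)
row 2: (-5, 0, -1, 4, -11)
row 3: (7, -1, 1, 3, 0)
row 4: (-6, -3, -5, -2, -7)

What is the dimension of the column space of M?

Row reduce to echelon form.
R2 ← R2 + (5/6)·R1: [0, -35/3, -16, -28/3, -13/3]
R3 ← R3 − (7/6)·R1: [0, 46/3, 22, 65/3, -28/3]
R4 ← R4 + R1: [0, -17, -23, -18, 1]
R3 ← R3 + (46/35)·R2: [0, 0, 34/35, 47/5, -526/35]
R4 ← R4 − (51/35)·R2: [0, 0, 11/35, -22/5, 256/35]
R4 ← R4 − (11/34)·R3: [0, 0, 0, -253/34, 207/17]
Echelon form has 4 nonzero rows, so rank(M) = 4.
The column space has dimension equal to the rank: 4.

4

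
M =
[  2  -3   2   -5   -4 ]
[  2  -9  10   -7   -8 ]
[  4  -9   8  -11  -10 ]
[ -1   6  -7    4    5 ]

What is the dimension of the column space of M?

2

Row reduce to echelon form.
R2 ← R2 − R1: [0, -6, 8, -2, -4]
R3 ← R3 − (2)·R1: [0, -3, 4, -1, -2]
R4 ← R4 + (1/2)·R1: [0, 9/2, -6, 3/2, 3]
R3 ← R3 − (1/2)·R2: [0, 0, 0, 0, 0]
R4 ← R4 + (3/4)·R2: [0, 0, 0, 0, 0]
Echelon form has 2 nonzero rows, so rank(M) = 2.
The column space has dimension equal to the rank: 2.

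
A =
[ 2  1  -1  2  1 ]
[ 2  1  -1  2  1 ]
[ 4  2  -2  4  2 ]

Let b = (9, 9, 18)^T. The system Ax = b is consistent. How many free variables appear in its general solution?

Row reduce the augmented matrix [A | b].
R2 ← R2 − R1: [0, 0, 0, 0, 0, 0]
R3 ← R3 − (2)·R1: [0, 0, 0, 0, 0, 0]
The echelon form has 1 nonzero rows, and every pivot lies in the first 5 columns, so rank(A) = rank([A|b]) = 1.
The system is consistent.
Free variables = (unknowns) − (rank) = 5 − 1 = 4.

4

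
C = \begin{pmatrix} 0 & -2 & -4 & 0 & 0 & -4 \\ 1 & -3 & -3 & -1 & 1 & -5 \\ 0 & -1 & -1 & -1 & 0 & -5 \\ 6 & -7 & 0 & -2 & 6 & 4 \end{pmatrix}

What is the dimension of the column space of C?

Row reduce to echelon form.
Swap R1 ↔ R2
R4 ← R4 − (6)·R1: [0, 11, 18, 4, 0, 34]
R3 ← R3 − (1/2)·R2: [0, 0, 1, -1, 0, -3]
R4 ← R4 + (11/2)·R2: [0, 0, -4, 4, 0, 12]
R4 ← R4 + (4)·R3: [0, 0, 0, 0, 0, 0]
Echelon form has 3 nonzero rows, so rank(C) = 3.
The column space has dimension equal to the rank: 3.

3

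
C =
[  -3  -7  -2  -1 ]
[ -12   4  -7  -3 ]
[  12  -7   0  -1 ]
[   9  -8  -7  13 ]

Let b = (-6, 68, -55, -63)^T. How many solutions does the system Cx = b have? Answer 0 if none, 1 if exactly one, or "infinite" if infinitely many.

1

Row reduce the augmented matrix [C | b].
R2 ← R2 − (4)·R1: [0, 32, 1, 1, 92]
R3 ← R3 + (4)·R1: [0, -35, -8, -5, -79]
R4 ← R4 + (3)·R1: [0, -29, -13, 10, -81]
R3 ← R3 + (35/32)·R2: [0, 0, -221/32, -125/32, 173/8]
R4 ← R4 + (29/32)·R2: [0, 0, -387/32, 349/32, 19/8]
R4 ← R4 − (387/221)·R3: [0, 0, 0, 3922/221, -7844/221]
The echelon form has 4 nonzero rows, and every pivot lies in the first 4 columns, so rank(C) = rank([C|b]) = 4.
The system is consistent.
rank = 4 = number of unknowns, so the solution is unique.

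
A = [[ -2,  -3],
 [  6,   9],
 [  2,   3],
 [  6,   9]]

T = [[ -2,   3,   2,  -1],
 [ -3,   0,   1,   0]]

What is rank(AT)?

First compute AT:
[[ 13,  -6,  -7,   2],
 [-39,  18,  21,  -6],
 [-13,   6,   7,  -2],
 [-39,  18,  21,  -6]]
Now row reduce the product.
R2 ← R2 + (3)·R1: [0, 0, 0, 0]
R3 ← R3 + R1: [0, 0, 0, 0]
R4 ← R4 + (3)·R1: [0, 0, 0, 0]
1 nonzero row, so rank(AT) = 1.

1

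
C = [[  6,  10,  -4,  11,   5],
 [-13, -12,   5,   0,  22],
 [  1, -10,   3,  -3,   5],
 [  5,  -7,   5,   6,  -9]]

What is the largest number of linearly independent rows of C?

4

Row reduce to echelon form.
R2 ← R2 + (13/6)·R1: [0, 29/3, -11/3, 143/6, 197/6]
R3 ← R3 − (1/6)·R1: [0, -35/3, 11/3, -29/6, 25/6]
R4 ← R4 − (5/6)·R1: [0, -46/3, 25/3, -19/6, -79/6]
R3 ← R3 + (35/29)·R2: [0, 0, -22/29, 694/29, 1270/29]
R4 ← R4 + (46/29)·R2: [0, 0, 73/29, 2009/58, 2257/58]
R4 ← R4 + (73/22)·R3: [0, 0, 0, 2509/22, 4053/22]
Echelon form has 4 nonzero rows, so rank(C) = 4.
The rank gives the maximum number of linearly independent rows: 4.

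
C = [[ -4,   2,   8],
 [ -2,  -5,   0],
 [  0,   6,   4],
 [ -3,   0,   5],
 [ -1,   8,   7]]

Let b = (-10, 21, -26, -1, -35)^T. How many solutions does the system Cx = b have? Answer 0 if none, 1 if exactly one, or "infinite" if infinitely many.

infinite

Row reduce the augmented matrix [C | b].
R2 ← R2 − (1/2)·R1: [0, -6, -4, 26]
R4 ← R4 − (3/4)·R1: [0, -3/2, -1, 13/2]
R5 ← R5 − (1/4)·R1: [0, 15/2, 5, -65/2]
R3 ← R3 + R2: [0, 0, 0, 0]
R4 ← R4 − (1/4)·R2: [0, 0, 0, 0]
R5 ← R5 + (5/4)·R2: [0, 0, 0, 0]
The echelon form has 2 nonzero rows, and every pivot lies in the first 3 columns, so rank(C) = rank([C|b]) = 2.
The system is consistent.
rank = 2 < 3 unknowns, so there are infinitely many solutions.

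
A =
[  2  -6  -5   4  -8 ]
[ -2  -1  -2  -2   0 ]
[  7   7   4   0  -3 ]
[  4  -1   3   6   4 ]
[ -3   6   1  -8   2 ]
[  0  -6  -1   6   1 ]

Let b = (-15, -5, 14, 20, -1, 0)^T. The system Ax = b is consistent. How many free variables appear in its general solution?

Row reduce the augmented matrix [A | b].
R2 ← R2 + R1: [0, -7, -7, 2, -8, -20]
R3 ← R3 − (7/2)·R1: [0, 28, 43/2, -14, 25, 133/2]
R4 ← R4 − (2)·R1: [0, 11, 13, -2, 20, 50]
R5 ← R5 + (3/2)·R1: [0, -3, -13/2, -2, -10, -47/2]
R3 ← R3 + (4)·R2: [0, 0, -13/2, -6, -7, -27/2]
R4 ← R4 + (11/7)·R2: [0, 0, 2, 8/7, 52/7, 130/7]
R5 ← R5 − (3/7)·R2: [0, 0, -7/2, -20/7, -46/7, -209/14]
R6 ← R6 − (6/7)·R2: [0, 0, 5, 30/7, 55/7, 120/7]
R4 ← R4 + (4/13)·R3: [0, 0, 0, -64/91, 480/91, 1312/91]
R5 ← R5 − (7/13)·R3: [0, 0, 0, 34/91, -255/91, -697/91]
R6 ← R6 + (10/13)·R3: [0, 0, 0, -30/91, 225/91, 615/91]
R5 ← R5 + (17/32)·R4: [0, 0, 0, 0, 0, 0]
R6 ← R6 − (15/32)·R4: [0, 0, 0, 0, 0, 0]
The echelon form has 4 nonzero rows, and every pivot lies in the first 5 columns, so rank(A) = rank([A|b]) = 4.
The system is consistent.
Free variables = (unknowns) − (rank) = 5 − 4 = 1.

1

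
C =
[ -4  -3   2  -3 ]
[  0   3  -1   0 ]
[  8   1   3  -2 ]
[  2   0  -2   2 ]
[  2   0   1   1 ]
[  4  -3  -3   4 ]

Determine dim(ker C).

0

Row reduce to echelon form.
R3 ← R3 + (2)·R1: [0, -5, 7, -8]
R4 ← R4 + (1/2)·R1: [0, -3/2, -1, 1/2]
R5 ← R5 + (1/2)·R1: [0, -3/2, 2, -1/2]
R6 ← R6 + R1: [0, -6, -1, 1]
R3 ← R3 + (5/3)·R2: [0, 0, 16/3, -8]
R4 ← R4 + (1/2)·R2: [0, 0, -3/2, 1/2]
R5 ← R5 + (1/2)·R2: [0, 0, 3/2, -1/2]
R6 ← R6 + (2)·R2: [0, 0, -3, 1]
R4 ← R4 + (9/32)·R3: [0, 0, 0, -7/4]
R5 ← R5 − (9/32)·R3: [0, 0, 0, 7/4]
R6 ← R6 + (9/16)·R3: [0, 0, 0, -7/2]
R5 ← R5 + R4: [0, 0, 0, 0]
R6 ← R6 − (2)·R4: [0, 0, 0, 0]
4 nonzero rows, so rank(C) = 4.
C has 4 columns; by rank–nullity, nullity = 4 − 4 = 0.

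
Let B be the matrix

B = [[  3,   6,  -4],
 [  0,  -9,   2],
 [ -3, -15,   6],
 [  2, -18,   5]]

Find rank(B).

Row reduce to echelon form.
R3 ← R3 + R1: [0, -9, 2]
R4 ← R4 − (2/3)·R1: [0, -22, 23/3]
R3 ← R3 − R2: [0, 0, 0]
R4 ← R4 − (22/9)·R2: [0, 0, 25/9]
Swap R3 ↔ R4
Echelon form has 3 nonzero rows, so rank(B) = 3.

3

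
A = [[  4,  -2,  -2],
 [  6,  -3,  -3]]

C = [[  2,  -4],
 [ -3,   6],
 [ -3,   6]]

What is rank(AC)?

1

First compute AC:
[[ 20, -40],
 [ 30, -60]]
Now row reduce the product.
R2 ← R2 − (3/2)·R1: [0, 0]
1 nonzero row, so rank(AC) = 1.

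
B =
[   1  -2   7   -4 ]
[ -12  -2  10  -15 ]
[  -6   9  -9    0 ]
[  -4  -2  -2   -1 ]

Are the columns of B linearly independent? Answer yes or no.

yes

Row reduce B to echelon form.
R2 ← R2 + (12)·R1: [0, -26, 94, -63]
R3 ← R3 + (6)·R1: [0, -3, 33, -24]
R4 ← R4 + (4)·R1: [0, -10, 26, -17]
R3 ← R3 − (3/26)·R2: [0, 0, 288/13, -435/26]
R4 ← R4 − (5/13)·R2: [0, 0, -132/13, 94/13]
R4 ← R4 + (11/24)·R3: [0, 0, 0, -7/16]
4 pivots among 4 columns.
Every column is a pivot column, so the columns are linearly independent.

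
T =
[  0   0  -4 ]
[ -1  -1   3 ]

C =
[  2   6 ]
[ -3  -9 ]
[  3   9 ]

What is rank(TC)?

1

First compute TC:
[[-12, -36],
 [ 10,  30]]
Now row reduce the product.
R2 ← R2 + (5/6)·R1: [0, 0]
1 nonzero row, so rank(TC) = 1.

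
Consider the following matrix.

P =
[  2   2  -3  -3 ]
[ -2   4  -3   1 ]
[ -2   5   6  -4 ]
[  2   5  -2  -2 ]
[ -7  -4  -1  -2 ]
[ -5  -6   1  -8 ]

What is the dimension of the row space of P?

4

Row reduce to echelon form.
R2 ← R2 + R1: [0, 6, -6, -2]
R3 ← R3 + R1: [0, 7, 3, -7]
R4 ← R4 − R1: [0, 3, 1, 1]
R5 ← R5 + (7/2)·R1: [0, 3, -23/2, -25/2]
R6 ← R6 + (5/2)·R1: [0, -1, -13/2, -31/2]
R3 ← R3 − (7/6)·R2: [0, 0, 10, -14/3]
R4 ← R4 − (1/2)·R2: [0, 0, 4, 2]
R5 ← R5 − (1/2)·R2: [0, 0, -17/2, -23/2]
R6 ← R6 + (1/6)·R2: [0, 0, -15/2, -95/6]
R4 ← R4 − (2/5)·R3: [0, 0, 0, 58/15]
R5 ← R5 + (17/20)·R3: [0, 0, 0, -232/15]
R6 ← R6 + (3/4)·R3: [0, 0, 0, -58/3]
R5 ← R5 + (4)·R4: [0, 0, 0, 0]
R6 ← R6 + (5)·R4: [0, 0, 0, 0]
Echelon form has 4 nonzero rows, so rank(P) = 4.
The row space has dimension equal to the rank: 4.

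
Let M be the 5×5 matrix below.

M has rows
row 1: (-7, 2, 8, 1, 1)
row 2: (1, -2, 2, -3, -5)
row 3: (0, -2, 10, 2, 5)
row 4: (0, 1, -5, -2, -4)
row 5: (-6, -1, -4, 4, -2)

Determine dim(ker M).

Row reduce to echelon form.
R2 ← R2 + (1/7)·R1: [0, -12/7, 22/7, -20/7, -34/7]
R5 ← R5 − (6/7)·R1: [0, -19/7, -76/7, 22/7, -20/7]
R3 ← R3 − (7/6)·R2: [0, 0, 19/3, 16/3, 32/3]
R4 ← R4 + (7/12)·R2: [0, 0, -19/6, -11/3, -41/6]
R5 ← R5 − (19/12)·R2: [0, 0, -95/6, 23/3, 29/6]
R4 ← R4 + (1/2)·R3: [0, 0, 0, -1, -3/2]
R5 ← R5 + (5/2)·R3: [0, 0, 0, 21, 63/2]
R5 ← R5 + (21)·R4: [0, 0, 0, 0, 0]
4 nonzero rows, so rank(M) = 4.
M has 5 columns; by rank–nullity, nullity = 5 − 4 = 1.

1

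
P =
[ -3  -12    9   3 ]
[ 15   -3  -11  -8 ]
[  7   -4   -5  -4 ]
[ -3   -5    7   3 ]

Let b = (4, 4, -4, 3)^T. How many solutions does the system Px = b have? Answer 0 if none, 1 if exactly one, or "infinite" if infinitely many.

Row reduce the augmented matrix [P | b].
R2 ← R2 + (5)·R1: [0, -63, 34, 7, 24]
R3 ← R3 + (7/3)·R1: [0, -32, 16, 3, 16/3]
R4 ← R4 − R1: [0, 7, -2, 0, -1]
R3 ← R3 − (32/63)·R2: [0, 0, -80/63, -5/9, -48/7]
R4 ← R4 + (1/9)·R2: [0, 0, 16/9, 7/9, 5/3]
R4 ← R4 + (7/5)·R3: [0, 0, 0, 0, -119/15]
The echelon form has 4 nonzero rows; the last pivot sits in the augmented column, so rank(P) = 3 but rank([P|b]) = 4.
Since the ranks differ, the system is inconsistent.
It has no solutions.

0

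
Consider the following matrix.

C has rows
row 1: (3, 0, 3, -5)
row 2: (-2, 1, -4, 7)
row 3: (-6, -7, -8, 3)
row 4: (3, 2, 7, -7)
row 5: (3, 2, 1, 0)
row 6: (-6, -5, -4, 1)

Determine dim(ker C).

Row reduce to echelon form.
R2 ← R2 + (2/3)·R1: [0, 1, -2, 11/3]
R3 ← R3 + (2)·R1: [0, -7, -2, -7]
R4 ← R4 − R1: [0, 2, 4, -2]
R5 ← R5 − R1: [0, 2, -2, 5]
R6 ← R6 + (2)·R1: [0, -5, 2, -9]
R3 ← R3 + (7)·R2: [0, 0, -16, 56/3]
R4 ← R4 − (2)·R2: [0, 0, 8, -28/3]
R5 ← R5 − (2)·R2: [0, 0, 2, -7/3]
R6 ← R6 + (5)·R2: [0, 0, -8, 28/3]
R4 ← R4 + (1/2)·R3: [0, 0, 0, 0]
R5 ← R5 + (1/8)·R3: [0, 0, 0, 0]
R6 ← R6 − (1/2)·R3: [0, 0, 0, 0]
3 nonzero rows, so rank(C) = 3.
C has 4 columns; by rank–nullity, nullity = 4 − 3 = 1.

1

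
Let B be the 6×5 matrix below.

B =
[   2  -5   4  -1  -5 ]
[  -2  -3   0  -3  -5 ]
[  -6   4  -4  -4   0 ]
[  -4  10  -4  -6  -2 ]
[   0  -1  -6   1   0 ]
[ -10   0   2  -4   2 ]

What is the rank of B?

5

Row reduce to echelon form.
R2 ← R2 + R1: [0, -8, 4, -4, -10]
R3 ← R3 + (3)·R1: [0, -11, 8, -7, -15]
R4 ← R4 + (2)·R1: [0, 0, 4, -8, -12]
R6 ← R6 + (5)·R1: [0, -25, 22, -9, -23]
R3 ← R3 − (11/8)·R2: [0, 0, 5/2, -3/2, -5/4]
R5 ← R5 − (1/8)·R2: [0, 0, -13/2, 3/2, 5/4]
R6 ← R6 − (25/8)·R2: [0, 0, 19/2, 7/2, 33/4]
R4 ← R4 − (8/5)·R3: [0, 0, 0, -28/5, -10]
R5 ← R5 + (13/5)·R3: [0, 0, 0, -12/5, -2]
R6 ← R6 − (19/5)·R3: [0, 0, 0, 46/5, 13]
R5 ← R5 − (3/7)·R4: [0, 0, 0, 0, 16/7]
R6 ← R6 + (23/14)·R4: [0, 0, 0, 0, -24/7]
R6 ← R6 + (3/2)·R5: [0, 0, 0, 0, 0]
Echelon form has 5 nonzero rows, so rank(B) = 5.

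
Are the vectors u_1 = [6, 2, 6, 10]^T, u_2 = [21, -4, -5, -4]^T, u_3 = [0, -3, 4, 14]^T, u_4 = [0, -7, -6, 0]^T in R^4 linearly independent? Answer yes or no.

yes

Form the matrix with these vectors as rows and row reduce.
R2 ← R2 − (7/2)·R1: [0, -11, -26, -39]
R3 ← R3 − (3/11)·R2: [0, 0, 122/11, 271/11]
R4 ← R4 − (7/11)·R2: [0, 0, 116/11, 273/11]
R4 ← R4 − (58/61)·R3: [0, 0, 0, 85/61]
4 nonzero rows, so the 4 vectors span a space of dimension 4.
Since 4 = 4, the vectors are linearly independent.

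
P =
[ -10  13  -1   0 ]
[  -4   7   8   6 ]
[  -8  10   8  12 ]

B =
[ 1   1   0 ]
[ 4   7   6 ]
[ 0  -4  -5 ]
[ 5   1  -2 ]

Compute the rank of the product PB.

First compute PB:
[[ 42,  85,  83],
 [ 54,  19, -10],
 [ 92,  42,  -4]]
Now row reduce the product.
R2 ← R2 − (9/7)·R1: [0, -632/7, -817/7]
R3 ← R3 − (46/21)·R1: [0, -3028/21, -3902/21]
R3 ← R3 − (757/474)·R2: [0, 0, 93/158]
3 nonzero rows, so rank(PB) = 3.

3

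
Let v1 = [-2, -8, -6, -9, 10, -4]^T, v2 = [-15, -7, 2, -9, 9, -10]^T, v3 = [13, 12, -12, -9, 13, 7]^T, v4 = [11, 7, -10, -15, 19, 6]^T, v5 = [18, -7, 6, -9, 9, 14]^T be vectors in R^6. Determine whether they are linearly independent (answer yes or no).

no

Form the matrix with these vectors as rows and row reduce.
R2 ← R2 − (15/2)·R1: [0, 53, 47, 117/2, -66, 20]
R3 ← R3 + (13/2)·R1: [0, -40, -51, -135/2, 78, -19]
R4 ← R4 + (11/2)·R1: [0, -37, -43, -129/2, 74, -16]
R5 ← R5 + (9)·R1: [0, -79, -48, -90, 99, -22]
R3 ← R3 + (40/53)·R2: [0, 0, -823/53, -2475/106, 1494/53, -207/53]
R4 ← R4 + (37/53)·R2: [0, 0, -540/53, -1254/53, 1480/53, -108/53]
R5 ← R5 + (79/53)·R2: [0, 0, 1169/53, -297/106, 33/53, 414/53]
R4 ← R4 − (540/823)·R3: [0, 0, 0, -6864/823, 7760/823, 432/823]
R5 ← R5 + (1169/823)·R3: [0, 0, 0, -29601/823, 33465/823, 1863/823]
R5 ← R5 − (69/16)·R4: [0, 0, 0, 0, 0, 0]
4 nonzero rows, so the 5 vectors span a space of dimension 4.
Since 4 < 5, the vectors are linearly dependent.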